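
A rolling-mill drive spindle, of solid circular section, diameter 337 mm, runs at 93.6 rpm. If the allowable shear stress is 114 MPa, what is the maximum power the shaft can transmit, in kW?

8400 kW

J = πd⁴/32 = π(0.337)⁴/32 = 1.266×10^-3 m⁴.
T_max = τ_allow·J/r = 1.14×10^8 × 1.266×10^-3 / 0.169 = 856700 N·m.
ω = 2π·93.6/60 = 9.802 rad/s, so P_max = T_max·ω = 8.397×10^6 W.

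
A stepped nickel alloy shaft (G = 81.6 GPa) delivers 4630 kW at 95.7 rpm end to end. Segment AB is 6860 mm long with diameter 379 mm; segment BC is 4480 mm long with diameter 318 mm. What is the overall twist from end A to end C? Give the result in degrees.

ω = 2π·95.7/60 = 10.02 rad/s, so T = P/ω = 4630×10³ / 10.02 = 462000 N·m.
J_AB = π(0.379)⁴/32 = 2.03×10^-3 m⁴; J_BC = π(0.318)⁴/32 = 1.00×10^-3 m⁴.
θ = (T/G)·Σ L_i/J_i = (462000/81.6×10⁹)·(6.86/2.03×10^-3 + 4.48/1.00×10^-3) = 0.04444 rad.

2.55°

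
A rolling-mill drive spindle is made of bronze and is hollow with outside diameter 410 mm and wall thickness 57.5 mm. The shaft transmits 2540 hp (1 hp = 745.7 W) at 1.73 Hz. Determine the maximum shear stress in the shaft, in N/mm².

17.6 N/mm²

ω = 2π·1.73 = 10.87 rad/s, so T = P/ω = 2540×745.7 / 10.87 = 174200 N·m.
J = π(d_o⁴ − d_i⁴)/32 = π(0.410⁴ − 0.295⁴)/32 = 2.031×10^-3 m⁴.
τ_max = T·r/J = 174200 × 0.205 / 2.031×10^-3 = 1.759×10^7 Pa.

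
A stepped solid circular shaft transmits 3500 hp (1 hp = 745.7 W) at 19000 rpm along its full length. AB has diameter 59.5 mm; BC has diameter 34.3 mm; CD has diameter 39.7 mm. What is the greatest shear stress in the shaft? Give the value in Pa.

1.66e8 Pa

ω = 2π·19000/60 = 1990 rad/s, so T = P/ω = 3500×745.7 / 1990 = 1312 N·m.
Under the same torque, τ_max = 16T/(πd³) is largest where d is smallest — segment BC (d = 34.3 mm).
τ_max = 16·1312/(π·(0.0343)³) = 1.656×10^8 Pa.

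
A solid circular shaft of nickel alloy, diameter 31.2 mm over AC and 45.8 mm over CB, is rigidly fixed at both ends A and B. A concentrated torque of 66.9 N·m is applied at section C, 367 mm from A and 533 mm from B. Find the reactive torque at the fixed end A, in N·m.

Compatibility: T_A·a/J_AC = T_B·b/J_CB with T_A + T_B = T₀.
J_AC = 9.30×10^-8 m⁴, J_CB = 4.32×10^-7 m⁴, so T_A = T₀·(J_AC/a)/((J_AC/a)+(J_CB/b)) = 15.94 N·m, T_B = 50.96 N·m.

15.9 N·m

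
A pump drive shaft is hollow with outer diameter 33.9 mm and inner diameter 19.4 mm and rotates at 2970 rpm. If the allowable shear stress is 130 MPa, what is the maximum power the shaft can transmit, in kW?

276 kW

J = π(d_o⁴ − d_i⁴)/32 = π(0.0339⁴ − 0.0194⁴)/32 = 1.158×10^-7 m⁴.
T_max = τ_allow·J/r = 1.30×10^8 × 1.158×10^-7 / 0.0169 = 887.8 N·m.
ω = 2π·2970/60 = 311.0 rad/s, so P_max = T_max·ω = 2.761×10^5 W.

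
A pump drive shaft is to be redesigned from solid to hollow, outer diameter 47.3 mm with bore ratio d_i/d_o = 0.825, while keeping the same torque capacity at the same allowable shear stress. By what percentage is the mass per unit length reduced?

51.6 %

Equal τ_max and T ⇒ the solid shaft needs d_s³ = d_o³(1−k⁴), so d_s = 47.3·(1−0.825⁴)^(1/3) = 38.44 mm.
Area ratio A_h/A_s = d_o²(1−k²)/d_s² = (1−k²)/(1−k⁴)^(2/3) = 0.4836.
Mass saving = 1 − 0.4836 = 51.6 %.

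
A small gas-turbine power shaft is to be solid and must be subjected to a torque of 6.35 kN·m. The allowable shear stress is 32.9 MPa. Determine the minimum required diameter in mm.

For a solid shaft τ_max = 16T/(πd³), so d = (16T/(π τ_allow))^(1/3) = (16·6350/(π·3.29×10^7))^(1/3) = 0.09943 m.

99.4 mm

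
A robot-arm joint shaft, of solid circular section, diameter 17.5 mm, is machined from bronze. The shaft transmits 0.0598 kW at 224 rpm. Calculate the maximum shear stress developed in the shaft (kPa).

ω = 2π·224/60 = 23.46 rad/s, so T = P/ω = 0.0598×10³ / 23.46 = 2.549 N·m.
J = πd⁴/32 = π(0.0175)⁴/32 = 9.208×10^-9 m⁴.
τ_max = T·r/J = 2.549 × 0.00875 / 9.208×10^-9 = 2.423×10^6 Pa.

2420 kPa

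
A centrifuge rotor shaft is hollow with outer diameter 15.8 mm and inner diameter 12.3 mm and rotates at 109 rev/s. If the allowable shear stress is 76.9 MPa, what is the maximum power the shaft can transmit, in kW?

25.8 kW

J = π(d_o⁴ − d_i⁴)/32 = π(0.0158⁴ − 0.0123⁴)/32 = 3.871×10^-9 m⁴.
T_max = τ_allow·J/r = 7.69×10^7 × 3.871×10^-9 / 0.00790 = 37.68 N·m.
ω = 2π·109 = 684.9 rad/s, so P_max = T_max·ω = 2.581×10^4 W.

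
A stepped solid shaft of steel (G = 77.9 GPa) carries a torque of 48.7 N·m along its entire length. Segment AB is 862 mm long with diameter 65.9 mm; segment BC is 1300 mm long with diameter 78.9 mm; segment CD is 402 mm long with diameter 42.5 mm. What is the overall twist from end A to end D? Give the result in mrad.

1.29 mrad

J_AB = π(0.0659)⁴/32 = 1.85×10^-6 m⁴; J_BC = π(0.0789)⁴/32 = 3.80×10^-6 m⁴; J_CD = π(0.0425)⁴/32 = 3.20×10^-7 m⁴.
θ = (T/G)·Σ L_i/J_i = (48.70/77.9×10⁹)·(0.862/1.85×10^-6 + 1.30/3.80×10^-6 + 0.402/3.20×10^-7) = 1.289×10^-3 rad.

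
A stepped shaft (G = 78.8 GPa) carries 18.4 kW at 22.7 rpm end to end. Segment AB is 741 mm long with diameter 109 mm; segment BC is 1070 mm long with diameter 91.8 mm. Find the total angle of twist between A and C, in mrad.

ω = 2π·22.7/60 = 2.377 rad/s, so T = P/ω = 18.4×10³ / 2.377 = 7740 N·m.
J_AB = π(0.109)⁴/32 = 1.39×10^-5 m⁴; J_BC = π(0.0918)⁴/32 = 6.97×10^-6 m⁴.
θ = (T/G)·Σ L_i/J_i = (7740/78.8×10⁹)·(0.741/1.39×10^-5 + 1.07/6.97×10^-6) = 0.02033 rad.

20.3 mrad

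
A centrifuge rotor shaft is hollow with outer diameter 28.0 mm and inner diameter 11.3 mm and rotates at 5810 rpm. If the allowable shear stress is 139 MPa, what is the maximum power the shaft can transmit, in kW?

J = π(d_o⁴ − d_i⁴)/32 = π(0.0280⁴ − 0.0113⁴)/32 = 5.874×10^-8 m⁴.
T_max = τ_allow·J/r = 1.39×10^8 × 5.874×10^-8 / 0.0140 = 583.2 N·m.
ω = 2π·5810/60 = 608.4 rad/s, so P_max = T_max·ω = 3.549×10^5 W.

355 kW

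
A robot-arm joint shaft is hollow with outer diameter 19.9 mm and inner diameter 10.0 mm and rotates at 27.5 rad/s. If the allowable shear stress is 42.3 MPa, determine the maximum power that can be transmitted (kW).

J = π(d_o⁴ − d_i⁴)/32 = π(0.0199⁴ − 0.0100⁴)/32 = 1.441×10^-8 m⁴.
T_max = τ_allow·J/r = 4.23×10^7 × 1.441×10^-8 / 0.00995 = 61.28 N·m.
ω = 27.5 rad/s, so P_max = T_max·ω = 1685 W.

1.69 kW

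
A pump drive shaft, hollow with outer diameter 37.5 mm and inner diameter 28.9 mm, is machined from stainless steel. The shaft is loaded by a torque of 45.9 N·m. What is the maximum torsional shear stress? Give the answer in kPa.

6850 kPa

J = π(d_o⁴ − d_i⁴)/32 = π(0.0375⁴ − 0.0289⁴)/32 = 1.257×10^-7 m⁴.
τ_max = T·r/J = 45.90 × 0.0187 / 1.257×10^-7 = 6.849×10^6 Pa.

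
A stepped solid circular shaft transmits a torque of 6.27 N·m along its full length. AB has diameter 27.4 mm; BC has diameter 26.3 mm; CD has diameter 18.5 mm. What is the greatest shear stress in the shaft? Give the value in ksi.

Under the same torque, τ_max = 16T/(πd³) is largest where d is smallest — segment CD (d = 18.5 mm).
τ_max = 16·6.270/(π·(0.0185)³) = 5.043×10^6 Pa.

0.731 ksi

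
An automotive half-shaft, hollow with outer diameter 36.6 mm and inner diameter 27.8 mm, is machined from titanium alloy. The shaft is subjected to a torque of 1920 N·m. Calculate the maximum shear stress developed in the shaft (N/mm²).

299 N/mm²

J = π(d_o⁴ − d_i⁴)/32 = π(0.0366⁴ − 0.0278⁴)/32 = 1.175×10^-7 m⁴.
τ_max = T·r/J = 1920 × 0.0183 / 1.175×10^-7 = 2.990×10^8 Pa.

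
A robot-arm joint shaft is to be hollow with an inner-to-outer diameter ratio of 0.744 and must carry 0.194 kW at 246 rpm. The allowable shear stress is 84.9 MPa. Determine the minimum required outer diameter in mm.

ω = 2π·246/60 = 25.76 rad/s, so T = P/ω = 0.194×10³ / 25.76 = 7.531 N·m.
For a hollow shaft with d_i/d_o = 0.744: τ_max = 16T/(π d_o³ (1−k⁴)), so d_o = [16T/(π τ_allow (1−k⁴))]^(1/3) = [16·7.531/(π·8.49×10^7·0.6936)]^(1/3) = 0.008668 m.

8.67 mm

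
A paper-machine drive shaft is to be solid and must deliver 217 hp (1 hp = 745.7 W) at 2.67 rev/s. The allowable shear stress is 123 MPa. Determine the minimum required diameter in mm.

73.6 mm

ω = 2π·2.67 = 16.78 rad/s, so T = P/ω = 217×745.7 / 16.78 = 9646 N·m.
For a solid shaft τ_max = 16T/(πd³), so d = (16T/(π τ_allow))^(1/3) = (16·9646/(π·1.23×10^8))^(1/3) = 0.07364 m.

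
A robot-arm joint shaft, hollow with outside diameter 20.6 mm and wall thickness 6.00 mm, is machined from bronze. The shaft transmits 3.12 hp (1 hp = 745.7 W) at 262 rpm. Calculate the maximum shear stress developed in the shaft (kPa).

51000 kPa

ω = 2π·262/60 = 27.44 rad/s, so T = P/ω = 3.12×745.7 / 27.44 = 84.80 N·m.
J = π(d_o⁴ − d_i⁴)/32 = π(0.0206⁴ − 0.00860⁴)/32 = 1.714×10^-8 m⁴.
τ_max = T·r/J = 84.80 × 0.0103 / 1.714×10^-8 = 5.095×10^7 Pa.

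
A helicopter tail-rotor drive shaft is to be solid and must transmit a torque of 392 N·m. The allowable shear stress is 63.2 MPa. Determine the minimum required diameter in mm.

For a solid shaft τ_max = 16T/(πd³), so d = (16T/(π τ_allow))^(1/3) = (16·392.0/(π·6.32×10^7))^(1/3) = 0.03161 m.

31.6 mm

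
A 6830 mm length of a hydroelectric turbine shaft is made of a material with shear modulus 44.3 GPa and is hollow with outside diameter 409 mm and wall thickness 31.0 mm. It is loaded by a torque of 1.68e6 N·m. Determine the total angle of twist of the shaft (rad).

J = π(d_o⁴ − d_i⁴)/32 = π(0.409⁴ − 0.347⁴)/32 = 1.324×10^-3 m⁴.
θ = T·L/(G·J) = 1.680e6 × 6.83 / (44.3×10⁹ × 1.324×10^-3) = 0.1957 rad.

0.196 rad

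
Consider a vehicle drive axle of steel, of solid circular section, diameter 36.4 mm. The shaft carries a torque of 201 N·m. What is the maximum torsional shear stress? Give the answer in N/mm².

21.2 N/mm²

J = πd⁴/32 = π(0.0364)⁴/32 = 1.723×10^-7 m⁴.
τ_max = T·r/J = 201.0 × 0.0182 / 1.723×10^-7 = 2.123×10^7 Pa.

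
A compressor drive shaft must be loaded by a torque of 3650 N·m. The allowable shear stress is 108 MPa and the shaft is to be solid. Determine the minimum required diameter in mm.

55.6 mm

For a solid shaft τ_max = 16T/(πd³), so d = (16T/(π τ_allow))^(1/3) = (16·3650/(π·1.08×10^8))^(1/3) = 0.05563 m.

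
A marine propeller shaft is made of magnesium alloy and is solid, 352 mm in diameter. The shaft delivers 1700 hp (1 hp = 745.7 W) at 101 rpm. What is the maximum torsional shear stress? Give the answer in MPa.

ω = 2π·101/60 = 10.58 rad/s, so T = P/ω = 1700×745.7 / 10.58 = 119900 N·m.
J = πd⁴/32 = π(0.352)⁴/32 = 1.507×10^-3 m⁴.
τ_max = T·r/J = 119900 × 0.176 / 1.507×10^-3 = 1.400×10^7 Pa.

14.0 MPa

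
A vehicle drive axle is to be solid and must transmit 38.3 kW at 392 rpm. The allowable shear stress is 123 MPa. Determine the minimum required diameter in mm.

ω = 2π·392/60 = 41.05 rad/s, so T = P/ω = 38.3×10³ / 41.05 = 933.0 N·m.
For a solid shaft τ_max = 16T/(πd³), so d = (16T/(π τ_allow))^(1/3) = (16·933.0/(π·1.23×10^8))^(1/3) = 0.03381 m.

33.8 mm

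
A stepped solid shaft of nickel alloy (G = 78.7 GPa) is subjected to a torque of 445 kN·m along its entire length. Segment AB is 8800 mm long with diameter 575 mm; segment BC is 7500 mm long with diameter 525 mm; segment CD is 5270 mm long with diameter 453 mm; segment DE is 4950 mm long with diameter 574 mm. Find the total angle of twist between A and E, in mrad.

J_AB = π(0.575)⁴/32 = 0.0107 m⁴; J_BC = π(0.525)⁴/32 = 7.46×10^-3 m⁴; J_CD = π(0.453)⁴/32 = 4.13×10^-3 m⁴; J_DE = π(0.574)⁴/32 = 0.0107 m⁴.
θ = (T/G)·Σ L_i/J_i = (445000/78.7×10⁹)·(8.80/0.0107 + 7.50/7.46×10^-3 + 5.27/4.13×10^-3 + 4.95/0.0107) = 0.02016 rad.

20.2 mrad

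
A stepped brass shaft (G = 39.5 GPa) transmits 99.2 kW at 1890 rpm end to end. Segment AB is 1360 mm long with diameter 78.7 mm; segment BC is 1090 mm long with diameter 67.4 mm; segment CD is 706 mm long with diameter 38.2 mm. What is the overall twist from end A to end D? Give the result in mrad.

ω = 2π·1890/60 = 197.9 rad/s, so T = P/ω = 99.2×10³ / 197.9 = 501.2 N·m.
J_AB = π(0.0787)⁴/32 = 3.77×10^-6 m⁴; J_BC = π(0.0674)⁴/32 = 2.03×10^-6 m⁴; J_CD = π(0.0382)⁴/32 = 2.09×10^-7 m⁴.
θ = (T/G)·Σ L_i/J_i = (501.2/39.5×10⁹)·(1.36/3.77×10^-6 + 1.09/2.03×10^-6 + 0.706/2.09×10^-7) = 0.05426 rad.

54.3 mrad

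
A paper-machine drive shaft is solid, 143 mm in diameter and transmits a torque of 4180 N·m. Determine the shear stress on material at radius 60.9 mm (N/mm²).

6.20 N/mm²

J = πd⁴/32 = π(0.143)⁴/32 = 4.105×10^-5 m⁴.
Shear stress varies linearly with radius: τ = T·r/J = 4180 × 0.0609 / 4.105×10^-5 = 6.201×10^6 Pa.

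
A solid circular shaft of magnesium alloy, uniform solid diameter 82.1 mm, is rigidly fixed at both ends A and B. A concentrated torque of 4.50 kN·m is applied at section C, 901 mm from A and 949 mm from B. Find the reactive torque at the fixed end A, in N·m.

2310 N·m

With uniform GJ and both ends fixed, compatibility θ_AC = θ_CB gives T_A·a = T_B·b, together with T_A + T_B = T₀.
T_A = T₀·b/(a+b) = 4500·949/1850 = 2308 N·m; T_B = 2192 N·m.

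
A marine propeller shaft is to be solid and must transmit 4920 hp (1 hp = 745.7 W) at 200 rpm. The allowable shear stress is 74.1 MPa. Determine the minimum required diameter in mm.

ω = 2π·200/60 = 20.94 rad/s, so T = P/ω = 4920×745.7 / 20.94 = 175200 N·m.
For a solid shaft τ_max = 16T/(πd³), so d = (16T/(π τ_allow))^(1/3) = (16·175200/(π·7.41×10^7))^(1/3) = 0.2292 m.

229 mm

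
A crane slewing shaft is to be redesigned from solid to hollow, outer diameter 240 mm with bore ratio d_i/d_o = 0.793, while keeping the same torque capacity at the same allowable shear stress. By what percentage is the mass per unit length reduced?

48.1 %

Equal τ_max and T ⇒ the solid shaft needs d_s³ = d_o³(1−k⁴), so d_s = 240·(1−0.793⁴)^(1/3) = 202.9 mm.
Area ratio A_h/A_s = d_o²(1−k²)/d_s² = (1−k²)/(1−k⁴)^(2/3) = 0.5191.
Mass saving = 1 − 0.5191 = 48.1 %.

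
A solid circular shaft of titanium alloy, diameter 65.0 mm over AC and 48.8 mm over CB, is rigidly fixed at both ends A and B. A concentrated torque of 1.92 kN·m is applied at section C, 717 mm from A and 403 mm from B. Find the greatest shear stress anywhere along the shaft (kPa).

Compatibility: T_A·a/J_AC = T_B·b/J_CB with T_A + T_B = T₀.
J_AC = 1.75×10^-6 m⁴, J_CB = 5.57×10^-7 m⁴, so T_A = T₀·(J_AC/a)/((J_AC/a)+(J_CB/b)) = 1227 N·m, T_B = 693.4 N·m.
τ in each portion: τ_AC = 2.27×10^7 Pa, τ_CB = 3.04×10^7 Pa; maximum is in CB.
τ_max = T_CB·r/J = 693.4·0.0244/5.57×10^-7 = 3.039×10^7 Pa.

30400 kPa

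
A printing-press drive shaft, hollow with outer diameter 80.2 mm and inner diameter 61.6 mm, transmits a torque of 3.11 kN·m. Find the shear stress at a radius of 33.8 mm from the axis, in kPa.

39700 kPa

J = π(d_o⁴ − d_i⁴)/32 = π(0.0802⁴ − 0.0616⁴)/32 = 2.648×10^-6 m⁴.
Shear stress varies linearly with radius: τ = T·r/J = 3110 × 0.0338 / 2.648×10^-6 = 3.970×10^7 Pa.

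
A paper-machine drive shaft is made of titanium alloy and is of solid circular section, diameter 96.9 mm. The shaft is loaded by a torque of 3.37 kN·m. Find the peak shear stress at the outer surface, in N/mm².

J = πd⁴/32 = π(0.0969)⁴/32 = 8.656×10^-6 m⁴.
τ_max = T·r/J = 3370 × 0.0485 / 8.656×10^-6 = 1.886×10^7 Pa.

18.9 N/mm²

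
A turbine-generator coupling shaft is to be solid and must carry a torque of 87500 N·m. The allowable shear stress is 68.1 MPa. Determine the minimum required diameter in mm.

For a solid shaft τ_max = 16T/(πd³), so d = (16T/(π τ_allow))^(1/3) = (16·87500/(π·6.81×10^7))^(1/3) = 0.1870 m.

187 mm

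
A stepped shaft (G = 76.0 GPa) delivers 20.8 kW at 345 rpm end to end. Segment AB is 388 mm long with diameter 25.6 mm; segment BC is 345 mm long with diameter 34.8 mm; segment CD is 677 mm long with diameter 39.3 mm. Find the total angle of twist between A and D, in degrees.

6.29°

ω = 2π·345/60 = 36.13 rad/s, so T = P/ω = 20.8×10³ / 36.13 = 575.7 N·m.
J_AB = π(0.0256)⁴/32 = 4.22×10^-8 m⁴; J_BC = π(0.0348)⁴/32 = 1.44×10^-7 m⁴; J_CD = π(0.0393)⁴/32 = 2.34×10^-7 m⁴.
θ = (T/G)·Σ L_i/J_i = (575.7/76.0×10⁹)·(0.388/4.22×10^-8 + 0.345/1.44×10^-7 + 0.677/2.34×10^-7) = 0.1098 rad.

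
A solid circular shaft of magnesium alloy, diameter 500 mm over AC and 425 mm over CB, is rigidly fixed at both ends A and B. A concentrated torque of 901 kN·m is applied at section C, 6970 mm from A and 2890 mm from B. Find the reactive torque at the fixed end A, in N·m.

Compatibility: T_A·a/J_AC = T_B·b/J_CB with T_A + T_B = T₀.
J_AC = 6.14×10^-3 m⁴, J_CB = 3.20×10^-3 m⁴, so T_A = T₀·(J_AC/a)/((J_AC/a)+(J_CB/b)) = 398900 N·m, T_B = 502100 N·m.

399000 N·m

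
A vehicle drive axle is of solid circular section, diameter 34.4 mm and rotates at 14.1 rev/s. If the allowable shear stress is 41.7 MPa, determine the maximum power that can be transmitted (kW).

29.5 kW

J = πd⁴/32 = π(0.0344)⁴/32 = 1.375×10^-7 m⁴.
T_max = τ_allow·J/r = 4.17×10^7 × 1.375×10^-7 / 0.0172 = 333.3 N·m.
ω = 2π·14.1 = 88.59 rad/s, so P_max = T_max·ω = 2.953×10^4 W.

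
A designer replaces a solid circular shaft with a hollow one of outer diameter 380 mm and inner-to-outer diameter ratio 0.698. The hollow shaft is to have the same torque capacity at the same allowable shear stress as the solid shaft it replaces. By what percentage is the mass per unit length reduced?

Equal τ_max and T ⇒ the solid shaft needs d_s³ = d_o³(1−k⁴), so d_s = 380·(1−0.698⁴)^(1/3) = 347.2 mm.
Area ratio A_h/A_s = d_o²(1−k²)/d_s² = (1−k²)/(1−k⁴)^(2/3) = 0.6143.
Mass saving = 1 − 0.6143 = 38.6 %.

38.6 %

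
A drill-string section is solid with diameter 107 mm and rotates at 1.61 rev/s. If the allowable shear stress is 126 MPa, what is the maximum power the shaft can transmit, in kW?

307 kW

J = πd⁴/32 = π(0.107)⁴/32 = 1.287×10^-5 m⁴.
T_max = τ_allow·J/r = 1.26×10^8 × 1.287×10^-5 / 0.0535 = 30310 N·m.
ω = 2π·1.61 = 10.12 rad/s, so P_max = T_max·ω = 3.066×10^5 W.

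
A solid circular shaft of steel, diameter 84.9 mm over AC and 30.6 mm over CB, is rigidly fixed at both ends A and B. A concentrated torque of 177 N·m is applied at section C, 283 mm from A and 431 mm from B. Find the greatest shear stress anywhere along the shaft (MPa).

1.46 MPa

Compatibility: T_A·a/J_AC = T_B·b/J_CB with T_A + T_B = T₀.
J_AC = 5.10×10^-6 m⁴, J_CB = 8.61×10^-8 m⁴, so T_A = T₀·(J_AC/a)/((J_AC/a)+(J_CB/b)) = 175.1 N·m, T_B = 1.940 N·m.
τ in each portion: τ_AC = 1.46×10^6 Pa, τ_CB = 3.45×10^5 Pa; maximum is in AC.
τ_max = T_AC·r/J = 175.1·0.0425/5.10×10^-6 = 1.457×10^6 Pa.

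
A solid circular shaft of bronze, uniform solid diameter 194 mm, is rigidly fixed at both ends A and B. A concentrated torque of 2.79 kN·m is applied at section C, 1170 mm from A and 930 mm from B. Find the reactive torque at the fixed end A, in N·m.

1240 N·m

With uniform GJ and both ends fixed, compatibility θ_AC = θ_CB gives T_A·a = T_B·b, together with T_A + T_B = T₀.
T_A = T₀·b/(a+b) = 2790·930/2100 = 1236 N·m; T_B = 1554 N·m.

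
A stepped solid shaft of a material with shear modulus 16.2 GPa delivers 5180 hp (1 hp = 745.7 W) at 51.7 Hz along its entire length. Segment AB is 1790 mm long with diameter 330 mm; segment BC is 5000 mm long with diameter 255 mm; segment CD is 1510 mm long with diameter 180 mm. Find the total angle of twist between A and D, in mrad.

20.7 mrad

ω = 2π·51.7 = 324.8 rad/s, so T = P/ω = 5180×745.7 / 324.8 = 11890 N·m.
J_AB = π(0.330)⁴/32 = 1.16×10^-3 m⁴; J_BC = π(0.255)⁴/32 = 4.15×10^-4 m⁴; J_CD = π(0.180)⁴/32 = 1.03×10^-4 m⁴.
θ = (T/G)·Σ L_i/J_i = (11890/16.2×10⁹)·(1.79/1.16×10^-3 + 5.00/4.15×10^-4 + 1.51/1.03×10^-4) = 0.02072 rad.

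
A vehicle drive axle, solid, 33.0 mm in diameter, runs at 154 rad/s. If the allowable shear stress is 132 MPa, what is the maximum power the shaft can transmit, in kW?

143 kW

J = πd⁴/32 = π(0.0330)⁴/32 = 1.164×10^-7 m⁴.
T_max = τ_allow·J/r = 1.32×10^8 × 1.164×10^-7 / 0.0165 = 931.4 N·m.
ω = 154 rad/s, so P_max = T_max·ω = 1.434×10^5 W.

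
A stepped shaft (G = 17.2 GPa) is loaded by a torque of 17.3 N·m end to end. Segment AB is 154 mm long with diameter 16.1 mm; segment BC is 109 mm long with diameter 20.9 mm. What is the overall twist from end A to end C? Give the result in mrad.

J_AB = π(0.0161)⁴/32 = 6.60×10^-9 m⁴; J_BC = π(0.0209)⁴/32 = 1.87×10^-8 m⁴.
θ = (T/G)·Σ L_i/J_i = (17.30/17.2×10⁹)·(0.154/6.60×10^-9 + 0.109/1.87×10^-8) = 0.02933 rad.

29.3 mrad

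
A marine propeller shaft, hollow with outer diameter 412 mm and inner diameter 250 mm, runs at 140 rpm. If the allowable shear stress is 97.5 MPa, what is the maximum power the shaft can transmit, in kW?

17000 kW

J = π(d_o⁴ − d_i⁴)/32 = π(0.412⁴ − 0.250⁴)/32 = 2.445×10^-3 m⁴.
T_max = τ_allow·J/r = 9.75×10^7 × 2.445×10^-3 / 0.206 = 1.157e6 N·m.
ω = 2π·140/60 = 14.66 rad/s, so P_max = T_max·ω = 1.697×10^7 W.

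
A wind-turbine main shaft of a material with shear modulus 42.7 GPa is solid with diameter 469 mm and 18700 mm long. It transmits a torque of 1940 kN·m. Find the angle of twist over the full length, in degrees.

J = πd⁴/32 = π(0.469)⁴/32 = 4.750×10^-3 m⁴.
θ = T·L/(G·J) = 1.940e6 × 18.7 / (42.7×10⁹ × 4.750×10^-3) = 0.1789 rad.

10.2°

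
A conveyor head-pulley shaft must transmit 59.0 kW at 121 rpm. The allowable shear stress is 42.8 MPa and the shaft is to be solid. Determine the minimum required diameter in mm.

ω = 2π·121/60 = 12.67 rad/s, so T = P/ω = 59.0×10³ / 12.67 = 4656 N·m.
For a solid shaft τ_max = 16T/(πd³), so d = (16T/(π τ_allow))^(1/3) = (16·4656/(π·4.28×10^7))^(1/3) = 0.08213 m.

82.1 mm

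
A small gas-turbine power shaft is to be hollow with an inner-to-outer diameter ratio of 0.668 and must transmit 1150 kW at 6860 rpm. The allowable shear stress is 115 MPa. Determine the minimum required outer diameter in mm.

44.6 mm

ω = 2π·6860/60 = 718.4 rad/s, so T = P/ω = 1150×10³ / 718.4 = 1601 N·m.
For a hollow shaft with d_i/d_o = 0.668: τ_max = 16T/(π d_o³ (1−k⁴)), so d_o = [16T/(π τ_allow (1−k⁴))]^(1/3) = [16·1601/(π·1.15×10^8·0.8009)]^(1/3) = 0.04457 m.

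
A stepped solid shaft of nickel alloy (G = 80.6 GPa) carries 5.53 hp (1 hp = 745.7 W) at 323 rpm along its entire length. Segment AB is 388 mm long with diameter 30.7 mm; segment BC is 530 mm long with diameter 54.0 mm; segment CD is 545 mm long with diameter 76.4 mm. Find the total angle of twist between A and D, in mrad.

7.94 mrad

ω = 2π·323/60 = 33.82 rad/s, so T = P/ω = 5.53×745.7 / 33.82 = 121.9 N·m.
J_AB = π(0.0307)⁴/32 = 8.72×10^-8 m⁴; J_BC = π(0.0540)⁴/32 = 8.35×10^-7 m⁴; J_CD = π(0.0764)⁴/32 = 3.34×10^-6 m⁴.
θ = (T/G)·Σ L_i/J_i = (121.9/80.6×10⁹)·(0.388/8.72×10^-8 + 0.530/8.35×10^-7 + 0.545/3.34×10^-6) = 7.937×10^-3 rad.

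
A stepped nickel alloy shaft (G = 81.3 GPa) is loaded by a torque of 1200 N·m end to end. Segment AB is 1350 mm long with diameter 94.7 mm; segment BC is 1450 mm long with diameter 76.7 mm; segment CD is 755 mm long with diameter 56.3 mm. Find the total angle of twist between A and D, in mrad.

J_AB = π(0.0947)⁴/32 = 7.90×10^-6 m⁴; J_BC = π(0.0767)⁴/32 = 3.40×10^-6 m⁴; J_CD = π(0.0563)⁴/32 = 9.86×10^-7 m⁴.
θ = (T/G)·Σ L_i/J_i = (1200/81.3×10⁹)·(1.35/7.90×10^-6 + 1.45/3.40×10^-6 + 0.755/9.86×10^-7) = 0.02012 rad.

20.1 mrad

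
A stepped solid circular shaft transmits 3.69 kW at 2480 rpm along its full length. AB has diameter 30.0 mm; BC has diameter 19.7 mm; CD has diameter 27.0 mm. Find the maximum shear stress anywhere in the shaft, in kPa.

ω = 2π·2480/60 = 259.7 rad/s, so T = P/ω = 3.69×10³ / 259.7 = 14.21 N·m.
Under the same torque, τ_max = 16T/(πd³) is largest where d is smallest — segment BC (d = 19.7 mm).
τ_max = 16·14.21/(π·(0.0197)³) = 9.465×10^6 Pa.

9460 kPa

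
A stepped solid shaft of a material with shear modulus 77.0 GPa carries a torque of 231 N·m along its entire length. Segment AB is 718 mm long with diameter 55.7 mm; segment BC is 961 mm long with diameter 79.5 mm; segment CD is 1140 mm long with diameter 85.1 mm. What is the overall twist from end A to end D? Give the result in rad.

J_AB = π(0.0557)⁴/32 = 9.45×10^-7 m⁴; J_BC = π(0.0795)⁴/32 = 3.92×10^-6 m⁴; J_CD = π(0.0851)⁴/32 = 5.15×10^-6 m⁴.
θ = (T/G)·Σ L_i/J_i = (231.0/77.0×10⁹)·(0.718/9.45×10^-7 + 0.961/3.92×10^-6 + 1.14/5.15×10^-6) = 3.679×10^-3 rad.

0.00368 rad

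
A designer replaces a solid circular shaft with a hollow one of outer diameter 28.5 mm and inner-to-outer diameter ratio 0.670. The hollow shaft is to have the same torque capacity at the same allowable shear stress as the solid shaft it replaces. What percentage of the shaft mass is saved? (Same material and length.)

Equal τ_max and T ⇒ the solid shaft needs d_s³ = d_o³(1−k⁴), so d_s = 28.5·(1−0.670⁴)^(1/3) = 26.44 mm.
Area ratio A_h/A_s = d_o²(1−k²)/d_s² = (1−k²)/(1−k⁴)^(2/3) = 0.6403.
Mass saving = 1 − 0.6403 = 36.0 %.

36.0 %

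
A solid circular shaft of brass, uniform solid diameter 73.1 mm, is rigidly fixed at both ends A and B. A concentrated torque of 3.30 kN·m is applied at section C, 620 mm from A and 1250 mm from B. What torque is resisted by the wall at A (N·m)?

2210 N·m

With uniform GJ and both ends fixed, compatibility θ_AC = θ_CB gives T_A·a = T_B·b, together with T_A + T_B = T₀.
T_A = T₀·b/(a+b) = 3300·1250/1870 = 2206 N·m; T_B = 1094 N·m.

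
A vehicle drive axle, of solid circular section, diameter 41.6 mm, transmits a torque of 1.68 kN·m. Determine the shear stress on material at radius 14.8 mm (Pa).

J = πd⁴/32 = π(0.0416)⁴/32 = 2.940×10^-7 m⁴.
Shear stress varies linearly with radius: τ = T·r/J = 1680 × 0.0148 / 2.940×10^-7 = 8.457×10^7 Pa.

8.46e7 Pa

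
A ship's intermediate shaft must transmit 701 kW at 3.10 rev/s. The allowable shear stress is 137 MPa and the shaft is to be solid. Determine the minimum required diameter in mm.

ω = 2π·3.10 = 19.48 rad/s, so T = P/ω = 701×10³ / 19.48 = 35990 N·m.
For a solid shaft τ_max = 16T/(πd³), so d = (16T/(π τ_allow))^(1/3) = (16·35990/(π·1.37×10^8))^(1/3) = 0.1102 m.

110 mm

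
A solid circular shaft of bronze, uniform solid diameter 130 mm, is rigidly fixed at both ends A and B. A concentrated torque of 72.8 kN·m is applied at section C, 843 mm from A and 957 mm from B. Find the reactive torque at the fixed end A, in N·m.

38700 N·m

With uniform GJ and both ends fixed, compatibility θ_AC = θ_CB gives T_A·a = T_B·b, together with T_A + T_B = T₀.
T_A = T₀·b/(a+b) = 72800·957/1800 = 38710 N·m; T_B = 34090 N·m.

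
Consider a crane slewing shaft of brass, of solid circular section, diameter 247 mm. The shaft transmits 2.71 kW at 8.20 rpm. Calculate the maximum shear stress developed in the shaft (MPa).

1.07 MPa

ω = 2π·8.20/60 = 0.8587 rad/s, so T = P/ω = 2.71×10³ / 0.8587 = 3156 N·m.
J = πd⁴/32 = π(0.247)⁴/32 = 3.654×10^-4 m⁴.
τ_max = T·r/J = 3156 × 0.123 / 3.654×10^-4 = 1.067×10^6 Pa.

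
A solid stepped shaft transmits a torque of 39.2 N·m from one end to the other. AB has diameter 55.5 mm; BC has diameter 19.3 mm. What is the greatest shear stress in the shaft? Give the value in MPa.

Under the same torque, τ_max = 16T/(πd³) is largest where d is smallest — segment BC (d = 19.3 mm).
τ_max = 16·39.20/(π·(0.0193)³) = 2.777×10^7 Pa.

27.8 MPa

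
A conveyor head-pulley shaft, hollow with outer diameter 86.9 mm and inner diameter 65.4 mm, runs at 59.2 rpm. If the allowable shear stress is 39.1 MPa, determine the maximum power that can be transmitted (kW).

J = π(d_o⁴ − d_i⁴)/32 = π(0.0869⁴ − 0.0654⁴)/32 = 3.803×10^-6 m⁴.
T_max = τ_allow·J/r = 3.91×10^7 × 3.803×10^-6 / 0.0435 = 3422 N·m.
ω = 2π·59.2/60 = 6.199 rad/s, so P_max = T_max·ω = 2.121×10^4 W.

21.2 kW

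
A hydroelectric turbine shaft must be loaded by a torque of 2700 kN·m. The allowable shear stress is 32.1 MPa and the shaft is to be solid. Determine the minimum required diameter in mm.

For a solid shaft τ_max = 16T/(πd³), so d = (16T/(π τ_allow))^(1/3) = (16·2.700e6/(π·3.21×10^7))^(1/3) = 0.7538 m.

754 mm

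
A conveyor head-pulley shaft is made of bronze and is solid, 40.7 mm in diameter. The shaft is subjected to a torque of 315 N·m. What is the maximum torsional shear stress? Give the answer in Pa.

J = πd⁴/32 = π(0.0407)⁴/32 = 2.694×10^-7 m⁴.
τ_max = T·r/J = 315.0 × 0.0204 / 2.694×10^-7 = 2.380×10^7 Pa.

2.38e7 Pa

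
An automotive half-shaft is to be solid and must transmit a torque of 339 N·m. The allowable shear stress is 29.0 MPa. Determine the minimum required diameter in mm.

For a solid shaft τ_max = 16T/(πd³), so d = (16T/(π τ_allow))^(1/3) = (16·339.0/(π·2.90×10^7))^(1/3) = 0.03905 m.

39.0 mm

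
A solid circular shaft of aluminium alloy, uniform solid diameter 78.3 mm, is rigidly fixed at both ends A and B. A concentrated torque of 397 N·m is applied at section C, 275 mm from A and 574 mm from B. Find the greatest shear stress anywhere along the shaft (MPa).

With uniform GJ and both ends fixed, compatibility θ_AC = θ_CB gives T_A·a = T_B·b, together with T_A + T_B = T₀.
T_A = T₀·b/(a+b) = 397.0·574/849.0 = 268.4 N·m; T_B = 128.6 N·m.
τ in each portion: τ_AC = 2.85×10^6 Pa, τ_CB = 1.36×10^6 Pa; maximum is in AC.
τ_max = T_AC·r/J = 268.4·0.0391/3.69×10^-6 = 2.848×10^6 Pa.

2.85 MPa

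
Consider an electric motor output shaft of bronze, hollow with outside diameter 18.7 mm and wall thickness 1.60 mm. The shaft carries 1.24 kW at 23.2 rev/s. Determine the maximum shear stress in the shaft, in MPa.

ω = 2π·23.2 = 145.8 rad/s, so T = P/ω = 1.24×10³ / 145.8 = 8.507 N·m.
J = π(d_o⁴ − d_i⁴)/32 = π(0.0187⁴ − 0.0155⁴)/32 = 6.338×10^-9 m⁴.
τ_max = T·r/J = 8.507 × 0.00935 / 6.338×10^-9 = 1.255×10^7 Pa.

12.5 MPa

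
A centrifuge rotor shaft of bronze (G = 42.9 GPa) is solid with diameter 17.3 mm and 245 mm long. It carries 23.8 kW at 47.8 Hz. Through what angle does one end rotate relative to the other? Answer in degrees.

ω = 2π·47.8 = 300.3 rad/s, so T = P/ω = 23.8×10³ / 300.3 = 79.24 N·m.
J = πd⁴/32 = π(0.0173)⁴/32 = 8.794×10^-9 m⁴.
θ = T·L/(G·J) = 79.24 × 0.245 / (42.9×10⁹ × 8.794×10^-9) = 0.05146 rad.

2.95°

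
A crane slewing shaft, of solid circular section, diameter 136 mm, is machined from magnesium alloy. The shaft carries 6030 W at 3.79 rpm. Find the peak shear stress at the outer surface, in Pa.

3.08e7 Pa

ω = 2π·3.79/60 = 0.3969 rad/s, so T = P/ω = 6030 / 0.3969 = 15190 N·m.
J = πd⁴/32 = π(0.136)⁴/32 = 3.359×10^-5 m⁴.
τ_max = T·r/J = 15190 × 0.0680 / 3.359×10^-5 = 3.076×10^7 Pa.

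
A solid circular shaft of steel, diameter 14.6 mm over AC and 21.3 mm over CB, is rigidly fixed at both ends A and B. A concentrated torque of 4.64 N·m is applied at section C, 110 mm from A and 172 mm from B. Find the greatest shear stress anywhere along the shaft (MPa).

1.95 MPa

Compatibility: T_A·a/J_AC = T_B·b/J_CB with T_A + T_B = T₀.
J_AC = 4.46×10^-9 m⁴, J_CB = 2.02×10^-8 m⁴, so T_A = T₀·(J_AC/a)/((J_AC/a)+(J_CB/b)) = 1.191 N·m, T_B = 3.449 N·m.
τ in each portion: τ_AC = 1.95×10^6 Pa, τ_CB = 1.82×10^6 Pa; maximum is in AC.
τ_max = T_AC·r/J = 1.191·0.00730/4.46×10^-9 = 1.948×10^6 Pa.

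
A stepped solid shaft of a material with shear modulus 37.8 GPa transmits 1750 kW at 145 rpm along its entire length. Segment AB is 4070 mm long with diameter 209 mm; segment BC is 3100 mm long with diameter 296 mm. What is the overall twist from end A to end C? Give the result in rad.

ω = 2π·145/60 = 15.18 rad/s, so T = P/ω = 1750×10³ / 15.18 = 115300 N·m.
J_AB = π(0.209)⁴/32 = 1.87×10^-4 m⁴; J_BC = π(0.296)⁴/32 = 7.54×10^-4 m⁴.
θ = (T/G)·Σ L_i/J_i = (115300/37.8×10⁹)·(4.07/1.87×10^-4 + 3.10/7.54×10^-4) = 0.07879 rad.

0.0788 rad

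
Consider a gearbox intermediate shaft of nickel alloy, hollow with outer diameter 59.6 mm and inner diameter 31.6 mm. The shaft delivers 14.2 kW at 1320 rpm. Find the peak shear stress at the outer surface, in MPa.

ω = 2π·1320/60 = 138.2 rad/s, so T = P/ω = 14.2×10³ / 138.2 = 102.7 N·m.
J = π(d_o⁴ − d_i⁴)/32 = π(0.0596⁴ − 0.0316⁴)/32 = 1.141×10^-6 m⁴.
τ_max = T·r/J = 102.7 × 0.0298 / 1.141×10^-6 = 2.683×10^6 Pa.

2.68 MPa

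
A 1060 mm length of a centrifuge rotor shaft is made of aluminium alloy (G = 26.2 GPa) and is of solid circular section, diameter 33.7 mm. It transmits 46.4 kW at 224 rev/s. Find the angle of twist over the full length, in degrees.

0.604°

ω = 2π·224 = 1407 rad/s, so T = P/ω = 46.4×10³ / 1407 = 32.97 N·m.
J = πd⁴/32 = π(0.0337)⁴/32 = 1.266×10^-7 m⁴.
θ = T·L/(G·J) = 32.97 × 1.06 / (26.2×10⁹ × 1.266×10^-7) = 0.01053 rad.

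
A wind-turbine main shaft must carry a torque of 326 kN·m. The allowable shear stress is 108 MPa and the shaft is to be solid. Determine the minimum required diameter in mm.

For a solid shaft τ_max = 16T/(πd³), so d = (16T/(π τ_allow))^(1/3) = (16·326000/(π·1.08×10^8))^(1/3) = 0.2486 m.

249 mm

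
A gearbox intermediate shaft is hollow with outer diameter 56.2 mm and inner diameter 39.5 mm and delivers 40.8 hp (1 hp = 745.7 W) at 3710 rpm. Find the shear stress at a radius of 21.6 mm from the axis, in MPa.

ω = 2π·3710/60 = 388.5 rad/s, so T = P/ω = 40.8×745.7 / 388.5 = 78.31 N·m.
J = π(d_o⁴ − d_i⁴)/32 = π(0.0562⁴ − 0.0395⁴)/32 = 7.404×10^-7 m⁴.
Shear stress varies linearly with radius: τ = T·r/J = 78.31 × 0.0216 / 7.404×10^-7 = 2.285×10^6 Pa.

2.28 MPa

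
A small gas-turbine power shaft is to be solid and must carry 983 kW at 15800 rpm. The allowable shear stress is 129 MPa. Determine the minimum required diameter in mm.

ω = 2π·15800/60 = 1655 rad/s, so T = P/ω = 983×10³ / 1655 = 594.1 N·m.
For a solid shaft τ_max = 16T/(πd³), so d = (16T/(π τ_allow))^(1/3) = (16·594.1/(π·1.29×10^8))^(1/3) = 0.02863 m.

28.6 mm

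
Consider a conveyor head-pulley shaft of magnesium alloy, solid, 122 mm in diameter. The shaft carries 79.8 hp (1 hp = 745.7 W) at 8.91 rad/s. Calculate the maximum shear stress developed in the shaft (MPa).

18.7 MPa

ω = 8.91 rad/s, so T = P/ω = 79.8×745.7 / 8.910 = 6679 N·m.
J = πd⁴/32 = π(0.122)⁴/32 = 2.175×10^-5 m⁴.
τ_max = T·r/J = 6679 × 0.0610 / 2.175×10^-5 = 1.873×10^7 Pa.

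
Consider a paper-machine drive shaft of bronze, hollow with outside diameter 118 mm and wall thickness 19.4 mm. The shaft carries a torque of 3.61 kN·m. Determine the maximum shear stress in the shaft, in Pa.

1.40e7 Pa

J = π(d_o⁴ − d_i⁴)/32 = π(0.118⁴ − 0.0792⁴)/32 = 1.517×10^-5 m⁴.
τ_max = T·r/J = 3610 × 0.0590 / 1.517×10^-5 = 1.404×10^7 Pa.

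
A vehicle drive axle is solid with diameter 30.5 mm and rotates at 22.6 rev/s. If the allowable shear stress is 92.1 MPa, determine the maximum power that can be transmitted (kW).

J = πd⁴/32 = π(0.0305)⁴/32 = 8.496×10^-8 m⁴.
T_max = τ_allow·J/r = 9.21×10^7 × 8.496×10^-8 / 0.0152 = 513.1 N·m.
ω = 2π·22.6 = 142.0 rad/s, so P_max = T_max·ω = 7.286×10^4 W.

72.9 kW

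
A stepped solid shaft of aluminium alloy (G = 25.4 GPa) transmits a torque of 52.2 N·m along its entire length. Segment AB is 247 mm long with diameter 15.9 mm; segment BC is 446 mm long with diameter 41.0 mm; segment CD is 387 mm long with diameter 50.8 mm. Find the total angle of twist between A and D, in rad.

J_AB = π(0.0159)⁴/32 = 6.27×10^-9 m⁴; J_BC = π(0.0410)⁴/32 = 2.77×10^-7 m⁴; J_CD = π(0.0508)⁴/32 = 6.54×10^-7 m⁴.
θ = (T/G)·Σ L_i/J_i = (52.20/25.4×10⁹)·(0.247/6.27×10^-9 + 0.446/2.77×10^-7 + 0.387/6.54×10^-7) = 0.08542 rad.

0.0854 rad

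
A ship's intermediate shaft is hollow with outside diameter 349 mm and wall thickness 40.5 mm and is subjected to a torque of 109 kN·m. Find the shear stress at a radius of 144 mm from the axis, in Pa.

1.65e7 Pa

J = π(d_o⁴ − d_i⁴)/32 = π(0.349⁴ − 0.268⁴)/32 = 9.500×10^-4 m⁴.
Shear stress varies linearly with radius: τ = T·r/J = 109000 × 0.144 / 9.500×10^-4 = 1.652×10^7 Pa.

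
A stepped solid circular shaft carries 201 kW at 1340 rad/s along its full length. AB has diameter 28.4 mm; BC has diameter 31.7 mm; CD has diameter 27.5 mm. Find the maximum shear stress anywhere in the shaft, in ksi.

ω = 1340 rad/s, so T = P/ω = 201×10³ / 1340 = 150.0 N·m.
Under the same torque, τ_max = 16T/(πd³) is largest where d is smallest — segment CD (d = 27.5 mm).
τ_max = 16·150.0/(π·(0.0275)³) = 3.673×10^7 Pa.

5.33 ksi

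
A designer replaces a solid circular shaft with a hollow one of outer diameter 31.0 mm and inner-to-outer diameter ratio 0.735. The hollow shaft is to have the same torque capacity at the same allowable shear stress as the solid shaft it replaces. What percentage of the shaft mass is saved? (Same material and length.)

Equal τ_max and T ⇒ the solid shaft needs d_s³ = d_o³(1−k⁴), so d_s = 31.0·(1−0.735⁴)^(1/3) = 27.63 mm.
Area ratio A_h/A_s = d_o²(1−k²)/d_s² = (1−k²)/(1−k⁴)^(2/3) = 0.5787.
Mass saving = 1 − 0.5787 = 42.1 %.

42.1 %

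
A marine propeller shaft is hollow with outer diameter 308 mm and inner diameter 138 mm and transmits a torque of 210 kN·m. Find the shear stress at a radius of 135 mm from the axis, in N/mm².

33.4 N/mm²

J = π(d_o⁴ − d_i⁴)/32 = π(0.308⁴ − 0.138⁴)/32 = 8.479×10^-4 m⁴.
Shear stress varies linearly with radius: τ = T·r/J = 210000 × 0.135 / 8.479×10^-4 = 3.344×10^7 Pa.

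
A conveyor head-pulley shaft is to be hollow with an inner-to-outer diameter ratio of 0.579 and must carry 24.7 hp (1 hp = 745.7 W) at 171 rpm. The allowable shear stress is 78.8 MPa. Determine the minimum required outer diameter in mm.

ω = 2π·171/60 = 17.91 rad/s, so T = P/ω = 24.7×745.7 / 17.91 = 1029 N·m.
For a hollow shaft with d_i/d_o = 0.579: τ_max = 16T/(π d_o³ (1−k⁴)), so d_o = [16T/(π τ_allow (1−k⁴))]^(1/3) = [16·1029/(π·7.88×10^7·0.8876)]^(1/3) = 0.04215 m.

42.2 mm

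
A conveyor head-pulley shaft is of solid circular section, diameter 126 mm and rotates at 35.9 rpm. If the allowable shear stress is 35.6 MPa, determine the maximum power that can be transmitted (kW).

52.6 kW

J = πd⁴/32 = π(0.126)⁴/32 = 2.474×10^-5 m⁴.
T_max = τ_allow·J/r = 3.56×10^7 × 2.474×10^-5 / 0.0630 = 13980 N·m.
ω = 2π·35.9/60 = 3.759 rad/s, so P_max = T_max·ω = 5.257×10^4 W.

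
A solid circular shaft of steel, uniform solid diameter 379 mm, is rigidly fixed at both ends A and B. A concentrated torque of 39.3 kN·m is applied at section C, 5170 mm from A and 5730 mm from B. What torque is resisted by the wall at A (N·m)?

20700 N·m

With uniform GJ and both ends fixed, compatibility θ_AC = θ_CB gives T_A·a = T_B·b, together with T_A + T_B = T₀.
T_A = T₀·b/(a+b) = 39300·5730/10900 = 20660 N·m; T_B = 18640 N·m.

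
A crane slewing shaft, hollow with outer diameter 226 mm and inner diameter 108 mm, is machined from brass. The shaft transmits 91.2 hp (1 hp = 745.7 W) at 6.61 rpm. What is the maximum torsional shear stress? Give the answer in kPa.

ω = 2π·6.61/60 = 0.6922 rad/s, so T = P/ω = 91.2×745.7 / 0.6922 = 98250 N·m.
J = π(d_o⁴ − d_i⁴)/32 = π(0.226⁴ − 0.108⁴)/32 = 2.428×10^-4 m⁴.
τ_max = T·r/J = 98250 × 0.113 / 2.428×10^-4 = 4.573×10^7 Pa.

45700 kPa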